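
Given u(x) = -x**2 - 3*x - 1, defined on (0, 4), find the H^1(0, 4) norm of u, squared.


||u||_{H^1}^2 = 5464/5

The H^1 norm (squared) on an interval (0, L) is
  ||u||_{H^1}^2 = ∫_0^L u(x)^2 dx + ∫_0^L u'(x)^2 dx.
Compute u'(x) = -2*x - 3.
Then u(x)^2 = x**4 + 6*x**3 + 11*x**2 + 6*x + 1 and u'(x)^2 = 4*x**2 + 12*x + 9.
Integrate each monomial from 0 to 4 using ∫_0^4 c·x^n dx = c·4^(n+1)/(n+1):
  ∫_0^4 u(x)^2 dx = ∫_0^4 (x^4 + 6*x^3 + 11*x^2 + 6*x + 1) dx. Term by term:
    ∫_0^4 x^4 dx = 1024/5;  ∫_0^4 6*x^3 dx = 384;  ∫_0^4 11*x^2 dx = 704/3;
    ∫_0^4 6*x dx = 48;  ∫_0^4 1 dx = 4.
  Sum: 1024/5 + 384 + 704/3 + 48 + 4 = 13132/15.
  ∫_0^4 u'(x)^2 dx = ∫_0^4 (4*x^2 + 12*x + 9) dx. Term by term:
    ∫_0^4 4*x^2 dx = 256/3;  ∫_0^4 12*x dx = 96;  ∫_0^4 9 dx = 36.
  Sum: 256/3 + 96 + 36 = 652/3.
Adding: ||u||_{H^1}^2 = 13132/15 + 652/3 = 5464/5.


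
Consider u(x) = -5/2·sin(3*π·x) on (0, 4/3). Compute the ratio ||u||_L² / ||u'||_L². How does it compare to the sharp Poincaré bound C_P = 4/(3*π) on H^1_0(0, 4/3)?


||u||_L² / ||u'||_L² = 1/(3*π) < C_P = 4/(3*π).

u(x) = -5/2·sin(3*π·x), so u'(x) = -15*π*cos(3*π*x)/2.
Writing u(x) = A·sin(kπx/L) with A = -5/2 and k = 4, use ∫_0^L sin²(kπx/L) dx = L/2 and ∫_0^L cos²(kπx/L) dx = L/2.
u² = 25/4·sin²(3*π·x) and (u')² = 225*π^2/4·cos²(3*π·x), and each of sin², cos² integrates to L/2 = 2/3 over (0, 4/3).
∫_0^4/3 u² dx = 25/6, so ||u||_L² = 5*sqrt(6)/6.
∫_0^4/3 (u')² dx = 75*π^2/2, so ||u'||_L² = 5*sqrt(6)*π/2.
Ratio ||u||_L² / ||u'||_L² = 1/(3*π).
Sharp Poincaré constant on H^1_0(0, 4/3) is C_P = L/π = 4/(3*π), achieved by sin(3*π/4·x).
This is the k = 4 harmonic; the ratio L/(kπ) is strictly less than C_P = L/π, consistent with the sharp inequality ||u||_L² ≤ C_P ||u'||_L².


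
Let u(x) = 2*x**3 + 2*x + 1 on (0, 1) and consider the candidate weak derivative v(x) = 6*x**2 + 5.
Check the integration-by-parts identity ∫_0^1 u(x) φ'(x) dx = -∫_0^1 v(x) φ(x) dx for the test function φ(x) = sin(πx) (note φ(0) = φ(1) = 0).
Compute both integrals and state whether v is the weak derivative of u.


LHS = -10/π + 24/π^3, RHS = -16/π + 24/π^3. No, v is not the weak derivative of u.

u(x) = 2*x**3 + 2*x + 1, classical derivative u'(x) = 6*x**2 + 2.
φ(x) = sin(πx), so φ'(x) = π*cos(π*x).
Note φ(0) = φ(1) = 0, so the boundary term u·φ vanishes.
LHS = ∫_0^1 u(x) φ'(x) dx = ∫_0^1 (2*π*x^3*cos(π*x) + 2*π*x*cos(π*x) + π*cos(π*x)) dx. Term by term:
  ∫_0^1 π*cos(π*x) dx = 0;  ∫_0^1 2*π*x*cos(π*x) dx = -4/π;  ∫_0^1 2*π*x^3*cos(π*x) dx = -6/π + 24/π^3.
Sum: 0 − 4/π + -6/π + 24/π^3 = -10/π + 24/π^3.
So LHS = -10/π + 24/π^3.
∫_0^1 v(x) φ(x) dx = ∫_0^1 (6*x^2*sin(π*x) + 5*sin(π*x)) dx. Term by term:
  ∫_0^1 5*sin(π*x) dx = 10/π;  ∫_0^1 6*x^2*sin(π*x) dx = -24/π^3 + 6/π.
Sum: 10/π + -24/π^3 + 6/π = -24/π^3 + 16/π.
So RHS = -∫_0^1 v(x) φ(x) dx = -16/π + 24/π^3.
LHS − RHS = 6/π ≠ 0, so the identity fails.
(For a valid weak derivative the identity must hold for EVERY test function, in particular this one. The failure shows v is NOT the weak derivative of u.)
Correct weak derivative would be u'(x) = 6*x**2 + 2.


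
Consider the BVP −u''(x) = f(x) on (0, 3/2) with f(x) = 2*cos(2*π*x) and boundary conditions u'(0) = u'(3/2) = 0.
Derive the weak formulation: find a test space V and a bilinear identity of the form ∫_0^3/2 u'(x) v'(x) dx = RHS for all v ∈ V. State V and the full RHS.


V = H^1(0, 3/2) (no boundary constraint on v; u is determined up to an additive constant); weak form: ∫_0^3/2 u'v' dx = ∫_0^3/2 (2*cos(2*π*x)) v dx for all v ∈ V.

Multiply both sides by a test function v and integrate from 0 to 3/2:
  ∫_0^3/2 −u''(x) v(x) dx = ∫_0^3/2 f(x) v(x) dx.
Integrate the LHS by parts once:
  ∫_0^3/2 −u'' v dx = −[u'(x) v(x)]_0^3/2 + ∫_0^3/2 u'(x) v'(x) dx.
Thus ∫_0^3/2 u'(x) v'(x) dx = ∫_0^3/2 f(x) v(x) dx + [u'(x) v(x)]_0^3/2.
Choose V so that boundary terms are either known or forced to vanish.
u has homogeneous Neumann: u'(0) = u'(3/2) = 0. So [u' v]_0^3/2 = 0·v(3/2) − 0·v(0) = 0 for any v; take V = H^1(0, 3/2).
Weak formulation: find u (satisfying any essential BC) such that ∫_0^3/2 u'(x) v'(x) dx = ∫_0^3/2 f v dx for all v ∈ V (homogeneous Neumann, so boundary terms vanish).
Substituting f(x) = 2*cos(2*π*x), the right-hand side is ∫_0^3/2 (2*cos(2*π*x)) v dx.
Compatibility check (pure Neumann): taking v ≡ 1 ∈ V gives 0 = ∫_0^3/2 f dx + (0) − (0), i.e. ∫_0^3/2 f dx must equal u'(0) − u'(3/2) = 0. Indeed ∫_0^3/2 (2*cos(2*π*x)) dx = 0, so the data are compatible. The solution is then unique only up to an additive constant (fix it e.g. by requiring ∫_0^3/2 u dx = 0).


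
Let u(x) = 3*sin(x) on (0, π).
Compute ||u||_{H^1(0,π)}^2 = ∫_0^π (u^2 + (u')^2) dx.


||u||_{H^1(0,π)}^2 = 9*π

u'(x) = 3*cos(x).
Expand u² and (u')² and integrate term by term on (0, π), using: for integers n ≥ 1, ∫_0^π sin²(nx) dx = ∫_0^π cos²(nx) dx = π/2; for n ≠ n', ∫_0^π sin(nx)sin(n'x) dx = ∫_0^π cos(nx)cos(n'x) dx = 0; and by product-to-sum, ∫_0^π sin(nx)cos(n'x) dx = ½∫_0^π [sin((n+n')x) + sin((n−n')x)] dx, which is 0 when n+n' is even and 2n/(n²−n'²) when n+n' is odd (it need not vanish on (0, π)).
  u² squared terms: (3)²·∫sin(x)² dx = 9·π/2 = 9*π/2.
  So ∫_0^π u² dx = 9*π/2.
  (u')² squared terms: (3)²·∫cos(x)² dx = 9·π/2 = 9*π/2.
  So ∫_0^π (u')² dx = 9*π/2.
||u||_{H^1}^2 = (9*π/2) + (9*π/2) = 9*π.


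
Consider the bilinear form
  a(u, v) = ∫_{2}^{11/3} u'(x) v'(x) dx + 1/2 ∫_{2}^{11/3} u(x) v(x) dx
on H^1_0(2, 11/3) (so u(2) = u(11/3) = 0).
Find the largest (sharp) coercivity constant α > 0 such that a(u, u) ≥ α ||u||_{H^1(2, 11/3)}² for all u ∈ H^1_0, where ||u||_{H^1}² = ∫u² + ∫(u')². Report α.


α = (25 + 18*π^2)/(2*(25 + 9*π^2))

Coercivity of a(·,·) on H^1_0(2, 11/3) means a(u, u) ≥ α ||u||_{H^1}² for every u ∈ H^1_0.
The interval has length L = 5/3, and Poincaré/coercivity depend only on L. Here a(u, u) = ∫(u')² + (1/2)·∫u².
Here 0 < c = 1/2 < 1. The condition a(u,u) ≥ α||u||_{H^1}² reads (1−α)∫(u')² ≥ (α−c)∫u². Any admissible α is ≤ 1 (rapidly oscillating u have ∫u²/∫(u')² → 0), and α = 1 would force 0 ≥ (1−c)∫u², impossible since c < 1; so 1−α > 0. By the sharp Poincaré inequality on H^1_0 of an interval of length L, ∫(u')² ≥ (π/L)²∫u² with equality for the first sine mode sin(π(x−x₀)/L) (x₀ the left endpoint), so the inequality holds for all u iff (1−α)(π/L)² ≥ α − c, i.e. α ≤ ((π/L)² + c)/((π/L)² + 1) = (1 + c(L/π)²)/(1 + (L/π)²). With (π/L)² = 9*π^2/25 and c = 1/2, the largest admissible constant is α = ((π/L)² + c)/((π/L)² + 1).
Simplifying, α = (25 + 18*π^2)/(2*(25 + 9*π^2)).


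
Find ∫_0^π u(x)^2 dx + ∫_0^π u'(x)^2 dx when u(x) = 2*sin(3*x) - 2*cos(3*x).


||u||_{H^1(0,π)}^2 = 40*π

u'(x) = 6*sin(3*x) + 6*cos(3*x).
Expand u² and (u')² and integrate term by term on (0, π), using: for integers n ≥ 1, ∫_0^π sin²(nx) dx = ∫_0^π cos²(nx) dx = π/2; for n ≠ n', ∫_0^π sin(nx)sin(n'x) dx = ∫_0^π cos(nx)cos(n'x) dx = 0; and by product-to-sum, ∫_0^π sin(nx)cos(n'x) dx = ½∫_0^π [sin((n+n')x) + sin((n−n')x)] dx, which is 0 when n+n' is even and 2n/(n²−n'²) when n+n' is odd (it need not vanish on (0, π)).
  u² squared terms: (-2)²·∫cos(3x)² dx = 4·π/2 = 2*π;  (2)²·∫sin(3x)² dx = 4·π/2 = 2*π.
  u² cross terms: 2·(-2)·(2)·∫cos(3x)·sin(3x) dx = -8·(0) = 0.
  So ∫_0^π u² dx = 2*π + 2*π + 0 = 4*π.
  (u')² squared terms: (6)²·∫cos(3x)² dx = 36·π/2 = 18*π;  (6)²·∫sin(3x)² dx = 36·π/2 = 18*π.
  (u')² cross terms: 2·(6)·(6)·∫cos(3x)·sin(3x) dx = 72·(0) = 0.
  So ∫_0^π (u')² dx = 18*π + 18*π + 0 = 36*π.
||u||_{H^1}^2 = (4*π) + (36*π) = 40*π.


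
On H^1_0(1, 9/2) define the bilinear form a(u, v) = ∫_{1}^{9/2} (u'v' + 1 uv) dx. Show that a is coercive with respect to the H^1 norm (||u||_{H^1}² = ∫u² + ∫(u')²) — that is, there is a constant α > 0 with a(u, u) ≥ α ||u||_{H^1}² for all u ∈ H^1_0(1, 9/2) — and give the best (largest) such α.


α = 1

Coercivity of a(·,·) on H^1_0(1, 9/2) means a(u, u) ≥ α ||u||_{H^1}² for every u ∈ H^1_0.
The interval has length L = 7/2, and Poincaré/coercivity depend only on L. Here a(u, u) = ∫(u')² + (1)·∫u².
Here c = 1 ≥ 1, so a(u,u) = ∫(u')² + c∫u² ≥ ∫(u')² + ∫u² = ||u||_{H^1}², i.e. α = 1 works. No larger α is possible: a(u,u) ≥ α||u||_{H^1}² means (1−α)∫(u')² ≥ (α−c)∫u², and for the modes u_n = sin(nπ(x−x₀)/L) (x₀ the left endpoint) one has ∫u_n²/∫(u_n')² = (L/(nπ))² → 0, so a(u_n,u_n)/||u_n||_{H^1}² → 1. Hence the optimal constant is α = 1.
Therefore α = 1.


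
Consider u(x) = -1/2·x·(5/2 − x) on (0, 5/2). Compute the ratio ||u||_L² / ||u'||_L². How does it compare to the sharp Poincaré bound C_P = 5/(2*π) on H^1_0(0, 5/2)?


||u||_L² / ||u'||_L² = sqrt(10)/4 < C_P = 5/(2*π).

u(x) = -1/2·x·(5/2 − x), so u'(x) = x - 5/4.
u(x) = -1/2·x·(5/2 − x) vanishes at x = 0 and x = 5/2, so u ∈ H^1_0(0, 5/2). Differentiate via the product rule and integrate the resulting polynomials term by term.
  ∫_0^5/2 u² dx = ∫_0^5/2 (x^4/4 - 5*x^3/4 + 25*x^2/16) dx. Term by term:
    ∫_0^5/2 x^4/4 dx = 625/128;  ∫_0^5/2 -5*x^3/4 dx = -3125/256;  ∫_0^5/2 25*x^2/16 dx = 3125/384.
  Sum: 625/128 − 3125/256 + 3125/384 = 625/768.
  ∫_0^5/2 (u')² dx = ∫_0^5/2 (x^2 - 5*x/2 + 25/16) dx. Term by term:
    ∫_0^5/2 x^2 dx = 125/24;  ∫_0^5/2 -5*x/2 dx = -125/16;  ∫_0^5/2 25/16 dx = 125/32.
  Sum: 125/24 − 125/16 + 125/32 = 125/96.
∫_0^5/2 u² dx = 625/768, so ||u||_L² = 25*sqrt(3)/48.
∫_0^5/2 (u')² dx = 125/96, so ||u'||_L² = 5*sqrt(30)/24.
Ratio ||u||_L² / ||u'||_L² = sqrt(10)/4.
Sharp Poincaré constant on H^1_0(0, 5/2) is C_P = L/π = 5/(2*π), achieved by sin(2*π/5·x).
A polynomial bump cannot attain the sharp Poincaré constant (only the first sine eigenfunction does), so the ratio is strictly less than C_P, consistent with ||u||_L² ≤ C_P ||u'||_L².


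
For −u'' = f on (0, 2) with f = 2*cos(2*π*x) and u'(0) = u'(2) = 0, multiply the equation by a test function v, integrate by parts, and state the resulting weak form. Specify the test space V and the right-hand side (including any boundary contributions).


V = H^1(0, 2) (no boundary constraint on v; u is determined up to an additive constant); weak form: ∫_0^2 u'v' dx = ∫_0^2 (2*cos(2*π*x)) v dx for all v ∈ V.

Multiply both sides by a test function v and integrate from 0 to 2:
  ∫_0^2 −u''(x) v(x) dx = ∫_0^2 f(x) v(x) dx.
Integrate the LHS by parts once:
  ∫_0^2 −u'' v dx = −[u'(x) v(x)]_0^2 + ∫_0^2 u'(x) v'(x) dx.
Thus ∫_0^2 u'(x) v'(x) dx = ∫_0^2 f(x) v(x) dx + [u'(x) v(x)]_0^2.
Choose V so that boundary terms are either known or forced to vanish.
u has homogeneous Neumann: u'(0) = u'(2) = 0. So [u' v]_0^2 = 0·v(2) − 0·v(0) = 0 for any v; take V = H^1(0, 2).
Weak formulation: find u (satisfying any essential BC) such that ∫_0^2 u'(x) v'(x) dx = ∫_0^2 f v dx for all v ∈ V (homogeneous Neumann, so boundary terms vanish).
Substituting f(x) = 2*cos(2*π*x), the right-hand side is ∫_0^2 (2*cos(2*π*x)) v dx.
Compatibility check (pure Neumann): taking v ≡ 1 ∈ V gives 0 = ∫_0^2 f dx + (0) − (0), i.e. ∫_0^2 f dx must equal u'(0) − u'(2) = 0. Indeed ∫_0^2 (2*cos(2*π*x)) dx = 0, so the data are compatible. The solution is then unique only up to an additive constant (fix it e.g. by requiring ∫_0^2 u dx = 0).


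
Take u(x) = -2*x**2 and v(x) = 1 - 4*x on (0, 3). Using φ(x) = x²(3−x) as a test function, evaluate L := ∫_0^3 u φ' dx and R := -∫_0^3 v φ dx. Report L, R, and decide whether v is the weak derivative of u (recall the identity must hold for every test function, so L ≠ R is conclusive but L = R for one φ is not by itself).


LHS = 243/5, RHS = 837/20. No, v is not the weak derivative of u.

u(x) = -2*x**2, classical derivative u'(x) = -4*x.
φ(x) = x²(3−x), so φ'(x) = 3*x*(2 - x).
Note φ(0) = φ(3) = 0, so the boundary term u·φ vanishes.
LHS = ∫_0^3 u(x) φ'(x) dx = ∫_0^3 (6*x^4 - 12*x^3) dx. Term by term:
  ∫_0^3 6*x^4 dx = 1458/5;  ∫_0^3 -12*x^3 dx = -243.
Sum: 1458/5 − 243 = 243/5.
So LHS = 243/5.
∫_0^3 v(x) φ(x) dx = ∫_0^3 (4*x^4 - 13*x^3 + 3*x^2) dx. Term by term:
  ∫_0^3 4*x^4 dx = 972/5;  ∫_0^3 -13*x^3 dx = -1053/4;  ∫_0^3 3*x^2 dx = 27.
Sum: 972/5 − 1053/4 + 27 = -837/20.
So RHS = -∫_0^3 v(x) φ(x) dx = 837/20.
LHS − RHS = 27/4 ≠ 0, so the identity fails.
(For a valid weak derivative the identity must hold for EVERY test function, in particular this one. The failure shows v is NOT the weak derivative of u.)
Correct weak derivative would be u'(x) = -4*x.


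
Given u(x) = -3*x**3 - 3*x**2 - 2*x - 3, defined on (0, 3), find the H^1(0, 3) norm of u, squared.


||u||_{H^1}^2 = 965829/70

The H^1 norm (squared) on an interval (0, L) is
  ||u||_{H^1}^2 = ∫_0^L u(x)^2 dx + ∫_0^L u'(x)^2 dx.
Compute u'(x) = -9*x**2 - 6*x - 2.
Then u(x)^2 = 9*x**6 + 18*x**5 + 21*x**4 + 30*x**3 + 22*x**2 + 12*x + 9 and u'(x)^2 = 81*x**4 + 108*x**3 + 72*x**2 + 24*x + 4.
Integrate each monomial from 0 to 3 using ∫_0^3 c·x^n dx = c·3^(n+1)/(n+1):
  ∫_0^3 u(x)^2 dx = ∫_0^3 (9*x^6 + 18*x^5 + 21*x^4 + 30*x^3 + 22*x^2 + 12*x + 9) dx. Term by term:
    ∫_0^3 9*x^6 dx = 19683/7;  ∫_0^3 18*x^5 dx = 2187;  ∫_0^3 21*x^4 dx = 5103/5;
    ∫_0^3 30*x^3 dx = 1215/2;  ∫_0^3 22*x^2 dx = 198;  ∫_0^3 12*x dx = 54;
    ∫_0^3 9 dx = 27.
  Sum: 19683/7 + 2187 + 5103/5 + 1215/2 + 198 + 54 + 27 = 483417/70.
  ∫_0^3 u'(x)^2 dx = ∫_0^3 (81*x^4 + 108*x^3 + 72*x^2 + 24*x + 4) dx. Term by term:
    ∫_0^3 81*x^4 dx = 19683/5;  ∫_0^3 108*x^3 dx = 2187;  ∫_0^3 72*x^2 dx = 648;
    ∫_0^3 24*x dx = 108;  ∫_0^3 4 dx = 12.
  Sum: 19683/5 + 2187 + 648 + 108 + 12 = 34458/5.
Adding: ||u||_{H^1}^2 = 483417/70 + 34458/5 = 965829/70.


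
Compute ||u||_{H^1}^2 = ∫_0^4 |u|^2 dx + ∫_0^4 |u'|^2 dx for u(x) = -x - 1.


||u||_{H^1}^2 = 136/3

The H^1 norm (squared) on an interval (0, L) is
  ||u||_{H^1}^2 = ∫_0^L u(x)^2 dx + ∫_0^L u'(x)^2 dx.
Compute u'(x) = -1.
Then u(x)^2 = x**2 + 2*x + 1 and u'(x)^2 = 1.
Integrate each monomial from 0 to 4 using ∫_0^4 c·x^n dx = c·4^(n+1)/(n+1):
  ∫_0^4 u(x)^2 dx = ∫_0^4 (x^2 + 2*x + 1) dx. Term by term:
    ∫_0^4 x^2 dx = 64/3;  ∫_0^4 2*x dx = 16;  ∫_0^4 1 dx = 4.
  Sum: 64/3 + 16 + 4 = 124/3.
  ∫_0^4 u'(x)^2 dx = ∫_0^4 (1) dx. Term by term:
    ∫_0^4 1 dx = 4.
Adding: ||u||_{H^1}^2 = 124/3 + 4 = 136/3.


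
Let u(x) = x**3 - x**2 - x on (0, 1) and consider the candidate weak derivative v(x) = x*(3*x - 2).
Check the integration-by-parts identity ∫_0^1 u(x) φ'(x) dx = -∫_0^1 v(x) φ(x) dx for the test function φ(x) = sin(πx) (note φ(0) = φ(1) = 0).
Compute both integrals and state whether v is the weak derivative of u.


LHS = (π^2 + 12)/π^3, RHS = (12 - π^2)/π^3. No, v is not the weak derivative of u.

u(x) = x**3 - x**2 - x, classical derivative u'(x) = 3*x**2 - 2*x - 1.
φ(x) = sin(πx), so φ'(x) = π*cos(π*x).
Note φ(0) = φ(1) = 0, so the boundary term u·φ vanishes.
LHS = ∫_0^1 u(x) φ'(x) dx = ∫_0^1 (π*x^3*cos(π*x) - π*x^2*cos(π*x) - π*x*cos(π*x)) dx. Term by term:
  ∫_0^1 π*x^3*cos(π*x) dx = -3/π + 12/π^3;  ∫_0^1 -π*x*cos(π*x) dx = 2/π;  ∫_0^1 -π*x^2*cos(π*x) dx = 2/π.
Sum: -3/π + 12/π^3 + 2/π + 2/π = (π^2 + 12)/π^3.
So LHS = (π^2 + 12)/π^3.
∫_0^1 v(x) φ(x) dx = ∫_0^1 (3*x^2*sin(π*x) - 2*x*sin(π*x)) dx. Term by term:
  ∫_0^1 -2*x*sin(π*x) dx = -2/π;  ∫_0^1 3*x^2*sin(π*x) dx = -12/π^3 + 3/π.
Sum: -2/π + -12/π^3 + 3/π = (-12 + π^2)/π^3.
So RHS = -∫_0^1 v(x) φ(x) dx = (12 - π^2)/π^3.
LHS − RHS = 2/π ≠ 0, so the identity fails.
(For a valid weak derivative the identity must hold for EVERY test function, in particular this one. The failure shows v is NOT the weak derivative of u.)
Correct weak derivative would be u'(x) = 3*x**2 - 2*x - 1.


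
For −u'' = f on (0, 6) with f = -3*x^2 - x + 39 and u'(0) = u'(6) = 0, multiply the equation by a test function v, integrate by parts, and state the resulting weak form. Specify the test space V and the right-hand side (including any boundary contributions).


V = H^1(0, 6) (no boundary constraint on v; u is determined up to an additive constant); weak form: ∫_0^6 u'v' dx = ∫_0^6 (-3*x^2 - x + 39) v dx for all v ∈ V.

Multiply both sides by a test function v and integrate from 0 to 6:
  ∫_0^6 −u''(x) v(x) dx = ∫_0^6 f(x) v(x) dx.
Integrate the LHS by parts once:
  ∫_0^6 −u'' v dx = −[u'(x) v(x)]_0^6 + ∫_0^6 u'(x) v'(x) dx.
Thus ∫_0^6 u'(x) v'(x) dx = ∫_0^6 f(x) v(x) dx + [u'(x) v(x)]_0^6.
Choose V so that boundary terms are either known or forced to vanish.
u has homogeneous Neumann: u'(0) = u'(6) = 0. So [u' v]_0^6 = 0·v(6) − 0·v(0) = 0 for any v; take V = H^1(0, 6).
Weak formulation: find u (satisfying any essential BC) such that ∫_0^6 u'(x) v'(x) dx = ∫_0^6 f v dx for all v ∈ V (homogeneous Neumann, so boundary terms vanish).
Substituting f(x) = -3*x^2 - x + 39, the right-hand side is ∫_0^6 (-3*x^2 - x + 39) v dx.
Compatibility check (pure Neumann): taking v ≡ 1 ∈ V gives 0 = ∫_0^6 f dx + (0) − (0), i.e. ∫_0^6 f dx must equal u'(0) − u'(6) = 0. Indeed ∫_0^6 (-3*x^2 - x + 39) dx = 0, so the data are compatible. The solution is then unique only up to an additive constant (fix it e.g. by requiring ∫_0^6 u dx = 0).


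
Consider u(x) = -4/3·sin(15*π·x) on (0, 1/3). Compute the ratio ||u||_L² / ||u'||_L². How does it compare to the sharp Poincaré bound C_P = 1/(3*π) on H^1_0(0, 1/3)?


||u||_L² / ||u'||_L² = 1/(15*π) < C_P = 1/(3*π).

u(x) = -4/3·sin(15*π·x), so u'(x) = -20*π*cos(15*π*x).
Writing u(x) = A·sin(kπx/L) with A = -4/3 and k = 5, use ∫_0^L sin²(kπx/L) dx = L/2 and ∫_0^L cos²(kπx/L) dx = L/2.
u² = 16/9·sin²(15*π·x) and (u')² = 400*π^2·cos²(15*π·x), and each of sin², cos² integrates to L/2 = 1/6 over (0, 1/3).
∫_0^1/3 u² dx = 8/27, so ||u||_L² = 2*sqrt(6)/9.
∫_0^1/3 (u')² dx = 200*π^2/3, so ||u'||_L² = 10*sqrt(6)*π/3.
Ratio ||u||_L² / ||u'||_L² = 1/(15*π).
Sharp Poincaré constant on H^1_0(0, 1/3) is C_P = L/π = 1/(3*π), achieved by sin(3*π·x).
This is the k = 5 harmonic; the ratio L/(kπ) is strictly less than C_P = L/π, consistent with the sharp inequality ||u||_L² ≤ C_P ||u'||_L².


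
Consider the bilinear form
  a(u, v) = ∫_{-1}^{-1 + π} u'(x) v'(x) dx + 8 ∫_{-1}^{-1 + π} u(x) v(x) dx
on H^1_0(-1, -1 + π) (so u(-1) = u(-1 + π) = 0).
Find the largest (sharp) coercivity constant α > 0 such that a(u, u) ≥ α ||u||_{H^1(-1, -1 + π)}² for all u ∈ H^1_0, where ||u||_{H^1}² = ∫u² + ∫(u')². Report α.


α = 1

Coercivity of a(·,·) on H^1_0(-1, -1 + π) means a(u, u) ≥ α ||u||_{H^1}² for every u ∈ H^1_0.
The interval has length L = π, and Poincaré/coercivity depend only on L. Here a(u, u) = ∫(u')² + (8)·∫u².
Here c = 8 ≥ 1, so a(u,u) = ∫(u')² + c∫u² ≥ ∫(u')² + ∫u² = ||u||_{H^1}², i.e. α = 1 works. No larger α is possible: a(u,u) ≥ α||u||_{H^1}² means (1−α)∫(u')² ≥ (α−c)∫u², and for the modes u_n = sin(nπ(x−x₀)/L) (x₀ the left endpoint) one has ∫u_n²/∫(u_n')² = (L/(nπ))² → 0, so a(u_n,u_n)/||u_n||_{H^1}² → 1. Hence the optimal constant is α = 1.
Therefore α = 1.


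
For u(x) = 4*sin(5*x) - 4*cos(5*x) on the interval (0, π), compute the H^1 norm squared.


||u||_{H^1(0,π)}^2 = 416*π

u'(x) = 20*sin(5*x) + 20*cos(5*x).
Expand u² and (u')² and integrate term by term on (0, π), using: for integers n ≥ 1, ∫_0^π sin²(nx) dx = ∫_0^π cos²(nx) dx = π/2; for n ≠ n', ∫_0^π sin(nx)sin(n'x) dx = ∫_0^π cos(nx)cos(n'x) dx = 0; and by product-to-sum, ∫_0^π sin(nx)cos(n'x) dx = ½∫_0^π [sin((n+n')x) + sin((n−n')x)] dx, which is 0 when n+n' is even and 2n/(n²−n'²) when n+n' is odd (it need not vanish on (0, π)).
  u² squared terms: (-4)²·∫cos(5x)² dx = 16·π/2 = 8*π;  (4)²·∫sin(5x)² dx = 16·π/2 = 8*π.
  u² cross terms: 2·(-4)·(4)·∫cos(5x)·sin(5x) dx = -32·(0) = 0.
  So ∫_0^π u² dx = 8*π + 8*π + 0 = 16*π.
  (u')² squared terms: (20)²·∫cos(5x)² dx = 400·π/2 = 200*π;  (20)²·∫sin(5x)² dx = 400·π/2 = 200*π.
  (u')² cross terms: 2·(20)·(20)·∫cos(5x)·sin(5x) dx = 800·(0) = 0.
  So ∫_0^π (u')² dx = 200*π + 200*π + 0 = 400*π.
||u||_{H^1}^2 = (16*π) + (400*π) = 416*π.


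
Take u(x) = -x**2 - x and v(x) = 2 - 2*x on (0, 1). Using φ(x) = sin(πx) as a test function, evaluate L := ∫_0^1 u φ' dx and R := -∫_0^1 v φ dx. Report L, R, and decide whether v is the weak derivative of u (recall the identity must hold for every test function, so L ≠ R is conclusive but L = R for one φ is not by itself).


LHS = 4/π, RHS = -2/π. No, v is not the weak derivative of u.

u(x) = -x**2 - x, classical derivative u'(x) = -2*x - 1.
φ(x) = sin(πx), so φ'(x) = π*cos(π*x).
Note φ(0) = φ(1) = 0, so the boundary term u·φ vanishes.
LHS = ∫_0^1 u(x) φ'(x) dx = ∫_0^1 (-π*x^2*cos(π*x) - π*x*cos(π*x)) dx. Term by term:
  ∫_0^1 -π*x*cos(π*x) dx = 2/π;  ∫_0^1 -π*x^2*cos(π*x) dx = 2/π.
Sum: 2/π + 2/π = 4/π.
So LHS = 4/π.
∫_0^1 v(x) φ(x) dx = ∫_0^1 (-2*x*sin(π*x) + 2*sin(π*x)) dx. Term by term:
  ∫_0^1 2*sin(π*x) dx = 4/π;  ∫_0^1 -2*x*sin(π*x) dx = -2/π.
Sum: 4/π − 2/π = 2/π.
So RHS = -∫_0^1 v(x) φ(x) dx = -2/π.
LHS − RHS = 6/π ≠ 0, so the identity fails.
(For a valid weak derivative the identity must hold for EVERY test function, in particular this one. The failure shows v is NOT the weak derivative of u.)
Correct weak derivative would be u'(x) = -2*x - 1.


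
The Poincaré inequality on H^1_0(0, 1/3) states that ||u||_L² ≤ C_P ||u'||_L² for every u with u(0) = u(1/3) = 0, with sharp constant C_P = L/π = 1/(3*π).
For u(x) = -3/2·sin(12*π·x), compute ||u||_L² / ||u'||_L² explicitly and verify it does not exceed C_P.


||u||_L² / ||u'||_L² = 1/(12*π) < C_P = 1/(3*π).

u(x) = -3/2·sin(12*π·x), so u'(x) = -18*π*cos(12*π*x).
Writing u(x) = A·sin(kπx/L) with A = -3/2 and k = 4, use ∫_0^L sin²(kπx/L) dx = L/2 and ∫_0^L cos²(kπx/L) dx = L/2.
u² = 9/4·sin²(12*π·x) and (u')² = 324*π^2·cos²(12*π·x), and each of sin², cos² integrates to L/2 = 1/6 over (0, 1/3).
∫_0^1/3 u² dx = 3/8, so ||u||_L² = sqrt(6)/4.
∫_0^1/3 (u')² dx = 54*π^2, so ||u'||_L² = 3*sqrt(6)*π.
Ratio ||u||_L² / ||u'||_L² = 1/(12*π).
Sharp Poincaré constant on H^1_0(0, 1/3) is C_P = L/π = 1/(3*π), achieved by sin(3*π·x).
This is the k = 4 harmonic; the ratio L/(kπ) is strictly less than C_P = L/π, consistent with the sharp inequality ||u||_L² ≤ C_P ||u'||_L².


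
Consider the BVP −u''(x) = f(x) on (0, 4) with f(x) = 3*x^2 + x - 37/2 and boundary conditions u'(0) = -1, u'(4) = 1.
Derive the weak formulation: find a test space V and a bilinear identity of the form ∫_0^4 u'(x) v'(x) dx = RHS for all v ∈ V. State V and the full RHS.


V = H^1(0, 4) (v unrestricted at boundary; u is determined up to an additive constant); weak form: ∫_0^4 u'v' dx = ∫_0^4 (3*x^2 + x - 37/2) v dx + v(4) + v(0) for all v ∈ V.

Multiply both sides by a test function v and integrate from 0 to 4:
  ∫_0^4 −u''(x) v(x) dx = ∫_0^4 f(x) v(x) dx.
Integrate the LHS by parts once:
  ∫_0^4 −u'' v dx = −[u'(x) v(x)]_0^4 + ∫_0^4 u'(x) v'(x) dx.
Thus ∫_0^4 u'(x) v'(x) dx = ∫_0^4 f(x) v(x) dx + [u'(x) v(x)]_0^4.
Choose V so that boundary terms are either known or forced to vanish.
u has inhomogeneous Neumann u'(0) = -1, u'(4) = 1. [u' v]_0^4 = (1)·v(4) − (-1)·v(0) = v(4) + v(0). Take V = H^1(0, 4); boundary term becomes part of RHS.
Weak formulation: find u (satisfying any essential BC) such that ∫_0^4 u'(x) v'(x) dx = ∫_0^4 f v dx + v(4) + v(0) for all v ∈ V (Neumann data are natural BCs: they enter the RHS as boundary terms).
Substituting f(x) = 3*x^2 + x - 37/2, the right-hand side is ∫_0^4 (3*x^2 + x - 37/2) v dx + v(4) + v(0).
Compatibility check (pure Neumann): taking v ≡ 1 ∈ V gives 0 = ∫_0^4 f dx + (1) − (-1), i.e. ∫_0^4 f dx must equal u'(0) − u'(4) = -2. Indeed ∫_0^4 (3*x^2 + x - 37/2) dx = -2, so the data are compatible. The solution is then unique only up to an additive constant (fix it e.g. by requiring ∫_0^4 u dx = 0).


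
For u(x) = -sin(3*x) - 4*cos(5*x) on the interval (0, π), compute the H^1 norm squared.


||u||_{H^1(0,π)}^2 = 213*π

u'(x) = 20*sin(5*x) - 3*cos(3*x).
Expand u² and (u')² and integrate term by term on (0, π), using: for integers n ≥ 1, ∫_0^π sin²(nx) dx = ∫_0^π cos²(nx) dx = π/2; for n ≠ n', ∫_0^π sin(nx)sin(n'x) dx = ∫_0^π cos(nx)cos(n'x) dx = 0; and by product-to-sum, ∫_0^π sin(nx)cos(n'x) dx = ½∫_0^π [sin((n+n')x) + sin((n−n')x)] dx, which is 0 when n+n' is even and 2n/(n²−n'²) when n+n' is odd (it need not vanish on (0, π)).
  u² squared terms: (-1)²·∫sin(3x)² dx = 1·π/2 = π/2;  (-4)²·∫cos(5x)² dx = 16·π/2 = 8*π.
  u² cross terms: 2·(-1)·(-4)·∫sin(3x)·cos(5x) dx = 8·(0) = 0.
  So ∫_0^π u² dx = π/2 + 8*π + 0 = 17*π/2.
  (u')² squared terms: (-3)²·∫cos(3x)² dx = 9·π/2 = 9*π/2;  (20)²·∫sin(5x)² dx = 400·π/2 = 200*π.
  (u')² cross terms: 2·(-3)·(20)·∫cos(3x)·sin(5x) dx = -120·(0) = 0.
  So ∫_0^π (u')² dx = 9*π/2 + 200*π + 0 = 409*π/2.
||u||_{H^1}^2 = (17*π/2) + (409*π/2) = 213*π.


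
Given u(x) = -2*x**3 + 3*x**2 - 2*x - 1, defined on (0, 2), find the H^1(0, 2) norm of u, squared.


||u||_{H^1}^2 = 9346/105

The H^1 norm (squared) on an interval (0, L) is
  ||u||_{H^1}^2 = ∫_0^L u(x)^2 dx + ∫_0^L u'(x)^2 dx.
Compute u'(x) = -6*x**2 + 6*x - 2.
Then u(x)^2 = 4*x**6 - 12*x**5 + 17*x**4 - 8*x**3 - 2*x**2 + 4*x + 1 and u'(x)^2 = 36*x**4 - 72*x**3 + 60*x**2 - 24*x + 4.
Integrate each monomial from 0 to 2 using ∫_0^2 c·x^n dx = c·2^(n+1)/(n+1):
  ∫_0^2 u(x)^2 dx = ∫_0^2 (4*x^6 - 12*x^5 + 17*x^4 - 8*x^3 - 2*x^2 + 4*x + 1) dx. Term by term:
    ∫_0^2 4*x^6 dx = 512/7;  ∫_0^2 -12*x^5 dx = -128;  ∫_0^2 17*x^4 dx = 544/5;
    ∫_0^2 -8*x^3 dx = -32;  ∫_0^2 -2*x^2 dx = -16/3;  ∫_0^2 4*x dx = 8;
    ∫_0^2 1 dx = 2.
  Sum: 512/7 − 128 + 544/5 − 32 − 16/3 + 8 + 2 = 2794/105.
  ∫_0^2 u'(x)^2 dx = ∫_0^2 (36*x^4 - 72*x^3 + 60*x^2 - 24*x + 4) dx. Term by term:
    ∫_0^2 36*x^4 dx = 1152/5;  ∫_0^2 -72*x^3 dx = -288;  ∫_0^2 60*x^2 dx = 160;
    ∫_0^2 -24*x dx = -48;  ∫_0^2 4 dx = 8.
  Sum: 1152/5 − 288 + 160 − 48 + 8 = 312/5.
Adding: ||u||_{H^1}^2 = 2794/105 + 312/5 = 9346/105.


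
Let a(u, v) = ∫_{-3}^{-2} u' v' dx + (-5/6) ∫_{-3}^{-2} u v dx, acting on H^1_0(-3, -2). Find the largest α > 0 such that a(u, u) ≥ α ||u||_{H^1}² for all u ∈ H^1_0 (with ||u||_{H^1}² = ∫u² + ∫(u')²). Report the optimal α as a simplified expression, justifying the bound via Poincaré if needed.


α = (-5/6 + π^2)/(1 + π^2)

Coercivity of a(·,·) on H^1_0(-3, -2) means a(u, u) ≥ α ||u||_{H^1}² for every u ∈ H^1_0.
The interval has length L = 1, and Poincaré/coercivity depend only on L. Here a(u, u) = ∫(u')² + (-5/6)·∫u².
Here c = -5/6 < 0 with |c| < (π/L)² = π^2, so coercivity still holds. The condition a(u,u) ≥ α||u||_{H^1}² reads (1−α)∫(u')² ≥ (α−c)∫u². Any admissible α is ≤ 1 (rapidly oscillating u have ∫u²/∫(u')² → 0), and α = 1 would force 0 ≥ (1−c)∫u², impossible since c < 1; so 1−α > 0. By the sharp Poincaré inequality on H^1_0 of an interval of length L, ∫(u')² ≥ (π/L)²∫u² with equality for the first sine mode sin(π(x−x₀)/L) (x₀ the left endpoint), so the inequality holds for all u iff (1−α)(π/L)² ≥ α − c, i.e. α ≤ ((π/L)² + c)/((π/L)² + 1) = (1 + c(L/π)²)/(1 + (L/π)²). (Direct route, valid since c ≤ 0: Poincaré gives c∫u² ≥ c(L/π)²∫(u')², so a(u,u) ≥ (1 + c(L/π)²)∫(u')², while ||u||_{H^1}² ≤ (1 + (L/π)²)∫(u')²; dividing yields the same α.) With (π/L)² = π^2 and c = -5/6, the largest admissible constant is α = ((π/L)² + c)/((π/L)² + 1).
Simplifying, α = (-5/6 + π^2)/(1 + π^2).


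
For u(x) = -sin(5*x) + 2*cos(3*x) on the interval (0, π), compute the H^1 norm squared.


||u||_{H^1(0,π)}^2 = 33*π

u'(x) = -6*sin(3*x) - 5*cos(5*x).
Expand u² and (u')² and integrate term by term on (0, π), using: for integers n ≥ 1, ∫_0^π sin²(nx) dx = ∫_0^π cos²(nx) dx = π/2; for n ≠ n', ∫_0^π sin(nx)sin(n'x) dx = ∫_0^π cos(nx)cos(n'x) dx = 0; and by product-to-sum, ∫_0^π sin(nx)cos(n'x) dx = ½∫_0^π [sin((n+n')x) + sin((n−n')x)] dx, which is 0 when n+n' is even and 2n/(n²−n'²) when n+n' is odd (it need not vanish on (0, π)).
  u² squared terms: (-1)²·∫sin(5x)² dx = 1·π/2 = π/2;  (2)²·∫cos(3x)² dx = 4·π/2 = 2*π.
  u² cross terms: 2·(-1)·(2)·∫sin(5x)·cos(3x) dx = -4·(0) = 0.
  So ∫_0^π u² dx = π/2 + 2*π + 0 = 5*π/2.
  (u')² squared terms: (-6)²·∫sin(3x)² dx = 36·π/2 = 18*π;  (-5)²·∫cos(5x)² dx = 25·π/2 = 25*π/2.
  (u')² cross terms: 2·(-6)·(-5)·∫sin(3x)·cos(5x) dx = 60·(0) = 0.
  So ∫_0^π (u')² dx = 18*π + 25*π/2 + 0 = 61*π/2.
||u||_{H^1}^2 = (5*π/2) + (61*π/2) = 33*π.


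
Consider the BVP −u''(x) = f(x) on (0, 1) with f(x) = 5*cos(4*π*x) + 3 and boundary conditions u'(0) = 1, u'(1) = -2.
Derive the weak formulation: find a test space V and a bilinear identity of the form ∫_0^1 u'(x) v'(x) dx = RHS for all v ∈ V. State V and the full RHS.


V = H^1(0, 1) (v unrestricted at boundary; u is determined up to an additive constant); weak form: ∫_0^1 u'v' dx = ∫_0^1 (5*cos(4*π*x) + 3) v dx − 2·v(1) − v(0) for all v ∈ V.

Multiply both sides by a test function v and integrate from 0 to 1:
  ∫_0^1 −u''(x) v(x) dx = ∫_0^1 f(x) v(x) dx.
Integrate the LHS by parts once:
  ∫_0^1 −u'' v dx = −[u'(x) v(x)]_0^1 + ∫_0^1 u'(x) v'(x) dx.
Thus ∫_0^1 u'(x) v'(x) dx = ∫_0^1 f(x) v(x) dx + [u'(x) v(x)]_0^1.
Choose V so that boundary terms are either known or forced to vanish.
u has inhomogeneous Neumann u'(0) = 1, u'(1) = -2. [u' v]_0^1 = (-2)·v(1) − (1)·v(0) = − 2·v(1) − v(0). Take V = H^1(0, 1); boundary term becomes part of RHS.
Weak formulation: find u (satisfying any essential BC) such that ∫_0^1 u'(x) v'(x) dx = ∫_0^1 f v dx − 2·v(1) − v(0) for all v ∈ V (Neumann data are natural BCs: they enter the RHS as boundary terms).
Substituting f(x) = 5*cos(4*π*x) + 3, the right-hand side is ∫_0^1 (5*cos(4*π*x) + 3) v dx − 2·v(1) − v(0).
Compatibility check (pure Neumann): taking v ≡ 1 ∈ V gives 0 = ∫_0^1 f dx + (-2) − (1), i.e. ∫_0^1 f dx must equal u'(0) − u'(1) = 3. Indeed ∫_0^1 (5*cos(4*π*x) + 3) dx = 3, so the data are compatible. The solution is then unique only up to an additive constant (fix it e.g. by requiring ∫_0^1 u dx = 0).


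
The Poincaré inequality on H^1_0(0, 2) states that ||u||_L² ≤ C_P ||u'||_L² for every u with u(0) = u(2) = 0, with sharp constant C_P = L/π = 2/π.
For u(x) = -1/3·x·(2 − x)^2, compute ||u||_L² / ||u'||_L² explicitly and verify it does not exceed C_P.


||u||_L² / ||u'||_L² = sqrt(14)/7 < C_P = 2/π.

u(x) = -1/3·x·(2 − x)^2, so u'(x) = (2 - 3*x)*(x - 2)/3.
u(x) = -1/3·x·(2 − x)^2 vanishes at x = 0 and x = 2, so u ∈ H^1_0(0, 2). Differentiate via the product rule and integrate the resulting polynomials term by term.
  ∫_0^2 u² dx = ∫_0^2 (x^6/9 - 8*x^5/9 + 8*x^4/3 - 32*x^3/9 + 16*x^2/9) dx. Term by term:
    ∫_0^2 x^6/9 dx = 128/63;  ∫_0^2 -8*x^5/9 dx = -256/27;  ∫_0^2 8*x^4/3 dx = 256/15;
    ∫_0^2 -32*x^3/9 dx = -128/9;  ∫_0^2 16*x^2/9 dx = 128/27.
  Sum: 128/63 − 256/27 + 256/15 − 128/9 + 128/27 = 128/945.
  ∫_0^2 (u')² dx = ∫_0^2 (x^4 - 16*x^3/3 + 88*x^2/9 - 64*x/9 + 16/9) dx. Term by term:
    ∫_0^2 x^4 dx = 32/5;  ∫_0^2 -16*x^3/3 dx = -64/3;  ∫_0^2 88*x^2/9 dx = 704/27;
    ∫_0^2 -64*x/9 dx = -128/9;  ∫_0^2 16/9 dx = 32/9.
  Sum: 32/5 − 64/3 + 704/27 − 128/9 + 32/9 = 64/135.
∫_0^2 u² dx = 128/945, so ||u||_L² = 8*sqrt(210)/315.
∫_0^2 (u')² dx = 64/135, so ||u'||_L² = 8*sqrt(15)/45.
Ratio ||u||_L² / ||u'||_L² = sqrt(14)/7.
Sharp Poincaré constant on H^1_0(0, 2) is C_P = L/π = 2/π, achieved by sin(π/2·x).
A polynomial bump cannot attain the sharp Poincaré constant (only the first sine eigenfunction does), so the ratio is strictly less than C_P, consistent with ||u||_L² ≤ C_P ||u'||_L².


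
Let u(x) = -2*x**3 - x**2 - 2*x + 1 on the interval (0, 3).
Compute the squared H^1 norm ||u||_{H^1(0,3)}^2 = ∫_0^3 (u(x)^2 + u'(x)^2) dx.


||u||_{H^1}^2 = 32982/7

The H^1 norm (squared) on an interval (0, L) is
  ||u||_{H^1}^2 = ∫_0^L u(x)^2 dx + ∫_0^L u'(x)^2 dx.
Compute u'(x) = -6*x**2 - 2*x - 2.
Then u(x)^2 = 4*x**6 + 4*x**5 + 9*x**4 + 2*x**2 - 4*x + 1 and u'(x)^2 = 36*x**4 + 24*x**3 + 28*x**2 + 8*x + 4.
Integrate each monomial from 0 to 3 using ∫_0^3 c·x^n dx = c·3^(n+1)/(n+1):
  ∫_0^3 u(x)^2 dx = ∫_0^3 (4*x^6 + 4*x^5 + 9*x^4 + 2*x^2 - 4*x + 1) dx. Term by term:
    ∫_0^3 4*x^6 dx = 8748/7;  ∫_0^3 4*x^5 dx = 486;  ∫_0^3 9*x^4 dx = 2187/5;
    ∫_0^3 2*x^2 dx = 18;  ∫_0^3 -4*x dx = -18;  ∫_0^3 1 dx = 3.
  Sum: 8748/7 + 486 + 2187/5 + 18 − 18 + 3 = 76164/35.
  ∫_0^3 u'(x)^2 dx = ∫_0^3 (36*x^4 + 24*x^3 + 28*x^2 + 8*x + 4) dx. Term by term:
    ∫_0^3 36*x^4 dx = 8748/5;  ∫_0^3 24*x^3 dx = 486;  ∫_0^3 28*x^2 dx = 252;
    ∫_0^3 8*x dx = 36;  ∫_0^3 4 dx = 12.
  Sum: 8748/5 + 486 + 252 + 36 + 12 = 12678/5.
Adding: ||u||_{H^1}^2 = 76164/35 + 12678/5 = 32982/7.


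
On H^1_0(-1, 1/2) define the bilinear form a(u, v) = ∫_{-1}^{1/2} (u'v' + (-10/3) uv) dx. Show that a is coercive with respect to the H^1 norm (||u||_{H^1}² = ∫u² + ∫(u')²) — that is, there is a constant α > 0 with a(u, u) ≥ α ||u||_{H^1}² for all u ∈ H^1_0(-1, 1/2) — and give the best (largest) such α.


α = 2*(-15 + 2*π^2)/(9 + 4*π^2)

Coercivity of a(·,·) on H^1_0(-1, 1/2) means a(u, u) ≥ α ||u||_{H^1}² for every u ∈ H^1_0.
The interval has length L = 3/2, and Poincaré/coercivity depend only on L. Here a(u, u) = ∫(u')² + (-10/3)·∫u².
Here c = -10/3 < 0 with |c| < (π/L)² = 4*π^2/9, so coercivity still holds. The condition a(u,u) ≥ α||u||_{H^1}² reads (1−α)∫(u')² ≥ (α−c)∫u². Any admissible α is ≤ 1 (rapidly oscillating u have ∫u²/∫(u')² → 0), and α = 1 would force 0 ≥ (1−c)∫u², impossible since c < 1; so 1−α > 0. By the sharp Poincaré inequality on H^1_0 of an interval of length L, ∫(u')² ≥ (π/L)²∫u² with equality for the first sine mode sin(π(x−x₀)/L) (x₀ the left endpoint), so the inequality holds for all u iff (1−α)(π/L)² ≥ α − c, i.e. α ≤ ((π/L)² + c)/((π/L)² + 1) = (1 + c(L/π)²)/(1 + (L/π)²). (Direct route, valid since c ≤ 0: Poincaré gives c∫u² ≥ c(L/π)²∫(u')², so a(u,u) ≥ (1 + c(L/π)²)∫(u')², while ||u||_{H^1}² ≤ (1 + (L/π)²)∫(u')²; dividing yields the same α.) With (π/L)² = 4*π^2/9 and c = -10/3, the largest admissible constant is α = ((π/L)² + c)/((π/L)² + 1).
Simplifying, α = 2*(-15 + 2*π^2)/(9 + 4*π^2).


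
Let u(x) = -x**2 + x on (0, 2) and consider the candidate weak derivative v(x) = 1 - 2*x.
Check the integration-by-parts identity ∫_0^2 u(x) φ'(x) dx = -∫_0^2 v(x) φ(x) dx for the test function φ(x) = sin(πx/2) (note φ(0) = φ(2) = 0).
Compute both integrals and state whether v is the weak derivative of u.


LHS = 4/π, RHS = 4/π. Yes, v = u' weakly.

u(x) = -x**2 + x, classical derivative u'(x) = 1 - 2*x.
φ(x) = sin(πx/2), so φ'(x) = π*cos(π*x/2)/2.
Note φ(0) = φ(2) = 0, so the boundary term u·φ vanishes.
LHS = ∫_0^2 u(x) φ'(x) dx = ∫_0^2 (-π*x^2*cos(π*x/2)/2 + π*x*cos(π*x/2)/2) dx. Term by term:
  ∫_0^2 π*x*cos(π*x/2)/2 dx = -4/π;  ∫_0^2 -π*x^2*cos(π*x/2)/2 dx = 8/π.
Sum: -4/π + 8/π = 4/π.
So LHS = 4/π.
∫_0^2 v(x) φ(x) dx = ∫_0^2 (-2*x*sin(π*x/2) + sin(π*x/2)) dx. Term by term:
  ∫_0^2 -2*x*sin(π*x/2) dx = -8/π;  ∫_0^2 sin(π*x/2) dx = 4/π.
Sum: -8/π + 4/π = -4/π.
So RHS = -∫_0^2 v(x) φ(x) dx = 4/π.
LHS = RHS, so the identity holds for this test φ.
Moreover u is smooth here and v(x) = u'(x) = 1 - 2*x pointwise, so the identity holds for every test function. Hence v is the weak derivative of u.


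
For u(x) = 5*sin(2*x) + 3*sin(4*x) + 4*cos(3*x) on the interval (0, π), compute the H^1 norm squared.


||u||_{H^1(0,π)}^2 = -320/7 + 219*π

u'(x) = -12*sin(3*x) + 10*cos(2*x) + 12*cos(4*x).
Expand u² and (u')² and integrate term by term on (0, π), using: for integers n ≥ 1, ∫_0^π sin²(nx) dx = ∫_0^π cos²(nx) dx = π/2; for n ≠ n', ∫_0^π sin(nx)sin(n'x) dx = ∫_0^π cos(nx)cos(n'x) dx = 0; and by product-to-sum, ∫_0^π sin(nx)cos(n'x) dx = ½∫_0^π [sin((n+n')x) + sin((n−n')x)] dx, which is 0 when n+n' is even and 2n/(n²−n'²) when n+n' is odd (it need not vanish on (0, π)).
  u² squared terms: (3)²·∫sin(4x)² dx = 9·π/2 = 9*π/2;  (4)²·∫cos(3x)² dx = 16·π/2 = 8*π;  (5)²·∫sin(2x)² dx = 25·π/2 = 25*π/2.
  u² cross terms: 2·(3)·(4)·∫sin(4x)·cos(3x) dx = 24·(8/7) = 192/7;  2·(3)·(5)·∫sin(4x)·sin(2x) dx = 30·(0) = 0;  2·(4)·(5)·∫cos(3x)·sin(2x) dx = 40·(-4/5) = -32.
  So ∫_0^π u² dx = 9*π/2 + 8*π + 25*π/2 + 192/7 + 0 − 32 = -32/7 + 25*π.
  (u')² squared terms: (-12)²·∫sin(3x)² dx = 144·π/2 = 72*π;  (10)²·∫cos(2x)² dx = 100·π/2 = 50*π;  (12)²·∫cos(4x)² dx = 144·π/2 = 72*π.
  (u')² cross terms: 2·(-12)·(10)·∫sin(3x)·cos(2x) dx = -240·(6/5) = -288;  2·(-12)·(12)·∫sin(3x)·cos(4x) dx = -288·(-6/7) = 1728/7;  2·(10)·(12)·∫cos(2x)·cos(4x) dx = 240·(0) = 0.
  So ∫_0^π (u')² dx = 72*π + 50*π + 72*π − 288 + 1728/7 + 0 = -288/7 + 194*π.
||u||_{H^1}^2 = (-32/7 + 25*π) + (-288/7 + 194*π) = -320/7 + 219*π.


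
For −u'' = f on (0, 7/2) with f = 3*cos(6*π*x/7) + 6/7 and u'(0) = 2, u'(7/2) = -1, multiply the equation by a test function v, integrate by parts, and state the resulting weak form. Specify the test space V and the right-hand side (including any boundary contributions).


V = H^1(0, 7/2) (v unrestricted at boundary; u is determined up to an additive constant); weak form: ∫_0^7/2 u'v' dx = ∫_0^7/2 (3*cos(6*π*x/7) + 6/7) v dx − v(7/2) − 2·v(0) for all v ∈ V.

Multiply both sides by a test function v and integrate from 0 to 7/2:
  ∫_0^7/2 −u''(x) v(x) dx = ∫_0^7/2 f(x) v(x) dx.
Integrate the LHS by parts once:
  ∫_0^7/2 −u'' v dx = −[u'(x) v(x)]_0^7/2 + ∫_0^7/2 u'(x) v'(x) dx.
Thus ∫_0^7/2 u'(x) v'(x) dx = ∫_0^7/2 f(x) v(x) dx + [u'(x) v(x)]_0^7/2.
Choose V so that boundary terms are either known or forced to vanish.
u has inhomogeneous Neumann u'(0) = 2, u'(7/2) = -1. [u' v]_0^7/2 = (-1)·v(7/2) − (2)·v(0) = − v(7/2) − 2·v(0). Take V = H^1(0, 7/2); boundary term becomes part of RHS.
Weak formulation: find u (satisfying any essential BC) such that ∫_0^7/2 u'(x) v'(x) dx = ∫_0^7/2 f v dx − v(7/2) − 2·v(0) for all v ∈ V (Neumann data are natural BCs: they enter the RHS as boundary terms).
Substituting f(x) = 3*cos(6*π*x/7) + 6/7, the right-hand side is ∫_0^7/2 (3*cos(6*π*x/7) + 6/7) v dx − v(7/2) − 2·v(0).
Compatibility check (pure Neumann): taking v ≡ 1 ∈ V gives 0 = ∫_0^7/2 f dx + (-1) − (2), i.e. ∫_0^7/2 f dx must equal u'(0) − u'(7/2) = 3. Indeed ∫_0^7/2 (3*cos(6*π*x/7) + 6/7) dx = 3, so the data are compatible. The solution is then unique only up to an additive constant (fix it e.g. by requiring ∫_0^7/2 u dx = 0).


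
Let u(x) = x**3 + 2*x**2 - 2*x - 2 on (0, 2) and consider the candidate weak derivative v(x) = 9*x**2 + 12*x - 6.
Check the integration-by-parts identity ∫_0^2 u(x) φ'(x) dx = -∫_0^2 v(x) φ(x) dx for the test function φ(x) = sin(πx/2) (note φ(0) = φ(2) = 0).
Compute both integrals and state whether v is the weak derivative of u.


LHS = -32/π + 96/π^3, RHS = -96/π + 288/π^3. No, v is not the weak derivative of u.

u(x) = x**3 + 2*x**2 - 2*x - 2, classical derivative u'(x) = 3*x**2 + 4*x - 2.
φ(x) = sin(πx/2), so φ'(x) = π*cos(π*x/2)/2.
Note φ(0) = φ(2) = 0, so the boundary term u·φ vanishes.
LHS = ∫_0^2 u(x) φ'(x) dx = ∫_0^2 (π*x^3*cos(π*x/2)/2 + π*x^2*cos(π*x/2) - π*x*cos(π*x/2) - π*cos(π*x/2)) dx. Term by term:
  ∫_0^2 -π*cos(π*x/2) dx = 0;  ∫_0^2 π*x^2*cos(π*x/2) dx = -16/π;  ∫_0^2 π*x^3*cos(π*x/2)/2 dx = -24/π + 96/π^3;
  ∫_0^2 -π*x*cos(π*x/2) dx = 8/π.
Sum: 0 − 16/π + -24/π + 96/π^3 + 8/π = -32/π + 96/π^3.
So LHS = -32/π + 96/π^3.
∫_0^2 v(x) φ(x) dx = ∫_0^2 (9*x^2*sin(π*x/2) + 12*x*sin(π*x/2) - 6*sin(π*x/2)) dx. Term by term:
  ∫_0^2 -6*sin(π*x/2) dx = -24/π;  ∫_0^2 9*x^2*sin(π*x/2) dx = -288/π^3 + 72/π;  ∫_0^2 12*x*sin(π*x/2) dx = 48/π.
Sum: -24/π + -288/π^3 + 72/π + 48/π = -288/π^3 + 96/π.
So RHS = -∫_0^2 v(x) φ(x) dx = -96/π + 288/π^3.
LHS − RHS = -192/π^3 + 64/π ≠ 0, so the identity fails.
(For a valid weak derivative the identity must hold for EVERY test function, in particular this one. The failure shows v is NOT the weak derivative of u.)
Correct weak derivative would be u'(x) = 3*x**2 + 4*x - 2.
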